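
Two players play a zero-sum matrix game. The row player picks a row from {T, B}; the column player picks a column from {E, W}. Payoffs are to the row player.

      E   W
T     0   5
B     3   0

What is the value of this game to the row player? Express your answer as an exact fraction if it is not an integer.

Row minima: T → 0, B → 0; maximin = 0.
Column maxima: E → 3, W → 5; minimax = 3.
0 ≠ 3, so there is no saddle point; optimal play is mixed.
Let the row player play T with probability p. Expected payoff against E: 0p + 3(1−p) = −3p + 3; against W: 5p + 0(1−p) = 5p.
Setting these equal: −3p + 3 = 5p ⇒ −8p = -3 ⇒ p = 3/8, and the value is (-3)·(3/8) + 3 = 15/8.
For the column player: with q = P(E), equating T's and B's payoffs gives −5q + 5 = 3q ⇒ q = 5/8.

15/8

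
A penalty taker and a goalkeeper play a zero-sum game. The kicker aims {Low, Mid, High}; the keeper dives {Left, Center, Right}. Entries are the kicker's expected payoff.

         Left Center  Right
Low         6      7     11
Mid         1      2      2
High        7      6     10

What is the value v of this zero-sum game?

13/2

Row minima: Low → 6, Mid → 1, High → 6; maximin = 6.
Column maxima: Left → 7, Center → 7, Right → 11; minimax = 7.
6 ≠ 7, so there is no saddle point; optimal play is mixed.
Mid is strictly dominated by Low, so the kicker never plays it.
Right is strictly dominated by Left (it gives the kicker strictly more in every row), so the keeper never plays it.
On the remaining 2×2 (Low, High vs Left, Center):
Let the kicker play Low with probability p. Expected payoff against Left: 6p + 7(1−p) = −p + 7; against Center: 7p + 6(1−p) = p + 6.
Setting these equal: −p + 7 = p + 6 ⇒ −2p = -1 ⇒ p = 1/2, and the value is (-1)·(1/2) + 7 = 13/2.
For the keeper: with q = P(Left), equating Low's and High's payoffs gives −q + 7 = q + 6 ⇒ q = 1/2.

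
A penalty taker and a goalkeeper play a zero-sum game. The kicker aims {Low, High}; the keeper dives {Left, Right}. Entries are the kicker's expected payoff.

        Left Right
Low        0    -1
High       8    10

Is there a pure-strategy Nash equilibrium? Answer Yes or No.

Yes

Row minima: Low → -1, High → 8; maximin = 8.
Column maxima: Left → 8, Right → 10; minimax = 8.
maximin = minimax = 8, so a saddle point exists.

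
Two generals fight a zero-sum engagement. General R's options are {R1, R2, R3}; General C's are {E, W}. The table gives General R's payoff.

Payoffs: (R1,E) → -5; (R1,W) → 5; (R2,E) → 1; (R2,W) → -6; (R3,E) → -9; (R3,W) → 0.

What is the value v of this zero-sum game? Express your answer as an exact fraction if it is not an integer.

Row minima: R1 → -5, R2 → -6, R3 → -9; maximin = -5.
Column maxima: E → 1, W → 5; minimax = 1.
-5 ≠ 1, so there is no saddle point; optimal play is mixed.
R3 is strictly dominated by R1, so General R never plays it.
On the remaining 2×2 (R1, R2 vs E, W):
Let General R play R1 with probability p. Expected payoff against E: (-5)p + 1(1−p) = −6p + 1; against W: 5p + (-6)(1−p) = 11p − 6.
Setting these equal: −6p + 1 = 11p − 6 ⇒ −17p = -7 ⇒ p = 7/17, and the value is (-6)·(7/17) + 1 = -25/17.
For General C: with q = P(E), equating R1's and R2's payoffs gives −10q + 5 = 7q − 6 ⇒ q = 11/17.

-25/17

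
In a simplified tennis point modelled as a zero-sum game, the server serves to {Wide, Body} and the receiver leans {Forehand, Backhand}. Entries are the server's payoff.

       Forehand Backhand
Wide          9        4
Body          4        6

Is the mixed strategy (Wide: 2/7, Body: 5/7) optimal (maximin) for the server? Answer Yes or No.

Yes

Against Forehand this mix gives (2/7)·9 + (5/7)·4 = 38/7.
Against Backhand this mix gives (2/7)·4 + (5/7)·6 = 38/7.
All of the receiver's active replies (Forehand, Backhand) yield 38/7, and no column does worse for the server. The mix makes the receiver indifferent and guarantees 38/7, so it is optimal.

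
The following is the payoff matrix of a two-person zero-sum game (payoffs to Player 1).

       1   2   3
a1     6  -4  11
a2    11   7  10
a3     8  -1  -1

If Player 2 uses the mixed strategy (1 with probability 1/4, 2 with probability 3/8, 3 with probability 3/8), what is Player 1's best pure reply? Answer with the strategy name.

a2

Expected payoff of a1: (1/4)·6 + (3/8)·(-4) + (3/8)·11 = 33/8.
Expected payoff of a2: (1/4)·11 + (3/8)·7 + (3/8)·10 = 73/8.
Expected payoff of a3: (1/4)·8 + (3/8)·(-1) + (3/8)·(-1) = 5/4.
The largest is 73/8, so Player 1's best response is a2.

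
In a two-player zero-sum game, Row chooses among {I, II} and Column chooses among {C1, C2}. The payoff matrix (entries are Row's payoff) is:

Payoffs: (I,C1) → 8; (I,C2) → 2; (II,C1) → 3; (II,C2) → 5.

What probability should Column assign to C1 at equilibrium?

Row minima: I → 2, II → 3; maximin = 3.
Column maxima: C1 → 8, C2 → 5; minimax = 5.
3 ≠ 5, so there is no saddle point; optimal play is mixed.
Let Row play I with probability p. Expected payoff against C1: 8p + 3(1−p) = 5p + 3; against C2: 2p + 5(1−p) = −3p + 5.
Setting these equal: 5p + 3 = −3p + 5 ⇒ 8p = 2 ⇒ p = 1/4, and the value is (5)·(1/4) + 3 = 17/4.
For Column: with q = P(C1), equating I's and II's payoffs gives 6q + 2 = −2q + 5 ⇒ q = 3/8.

3/8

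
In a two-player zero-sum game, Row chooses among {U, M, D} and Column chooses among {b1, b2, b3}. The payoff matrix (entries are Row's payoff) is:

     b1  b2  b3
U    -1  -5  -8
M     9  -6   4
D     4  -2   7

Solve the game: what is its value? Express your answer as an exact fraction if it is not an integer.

-2

Row minima: U → -8, M → -6, D → -2; maximin = -2.
Column maxima: b1 → 9, b2 → -2, b3 → 7; minimax = -2.
Since maximin = minimax = -2, there is a saddle point and the value is -2.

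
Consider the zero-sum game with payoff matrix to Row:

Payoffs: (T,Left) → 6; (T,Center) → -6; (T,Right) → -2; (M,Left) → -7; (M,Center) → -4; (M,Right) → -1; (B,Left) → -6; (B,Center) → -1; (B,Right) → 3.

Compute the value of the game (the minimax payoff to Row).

-42/17

Row minima: T → -6, M → -7, B → -6; maximin = -6.
Column maxima: Left → 6, Center → -1, Right → 3; minimax = -1.
-6 ≠ -1, so there is no saddle point; optimal play is mixed.
M is strictly dominated by B, so Row never plays it.
Right is strictly dominated by Center (it gives Row strictly more in every row), so Column never plays it.
On the remaining 2×2 (T, B vs Left, Center):
Let Row play T with probability p. Expected payoff against Left: 6p + (-6)(1−p) = 12p − 6; against Center: (-6)p + (-1)(1−p) = −5p − 1.
Setting these equal: 12p − 6 = −5p − 1 ⇒ 17p = 5 ⇒ p = 5/17, and the value is (12)·(5/17) − 6 = -42/17.
For Column: with q = P(Left), equating T's and B's payoffs gives 12q − 6 = −5q − 1 ⇒ q = 5/17.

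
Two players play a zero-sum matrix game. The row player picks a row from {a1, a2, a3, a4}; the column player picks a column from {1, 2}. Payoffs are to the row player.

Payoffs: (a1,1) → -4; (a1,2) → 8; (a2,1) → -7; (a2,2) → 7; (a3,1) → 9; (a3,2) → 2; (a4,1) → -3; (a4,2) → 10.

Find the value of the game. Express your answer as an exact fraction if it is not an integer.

24/5

Row minima: a1 → -4, a2 → -7, a3 → 2, a4 → -3; maximin = 2.
Column maxima: 1 → 9, 2 → 10; minimax = 9.
2 ≠ 9, so there is no saddle point; optimal play is mixed.
a1 is strictly dominated by a4, so the row player never plays it.
a2 is strictly dominated by a4, so the row player never plays it.
On the remaining 2×2 (a3, a4 vs 1, 2):
Let the row player play a3 with probability p. Expected payoff against 1: 9p + (-3)(1−p) = 12p − 3; against 2: 2p + 10(1−p) = −8p + 10.
Setting these equal: 12p − 3 = −8p + 10 ⇒ 20p = 13 ⇒ p = 13/20, and the value is (12)·(13/20) − 3 = 24/5.
For the column player: with q = P(1), equating a3's and a4's payoffs gives 7q + 2 = −13q + 10 ⇒ q = 2/5.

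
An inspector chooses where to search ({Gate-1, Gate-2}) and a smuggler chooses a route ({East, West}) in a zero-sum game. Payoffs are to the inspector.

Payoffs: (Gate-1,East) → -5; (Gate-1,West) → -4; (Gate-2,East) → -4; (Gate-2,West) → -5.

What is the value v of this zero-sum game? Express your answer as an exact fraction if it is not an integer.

-9/2

Row minima: Gate-1 → -5, Gate-2 → -5; maximin = -5.
Column maxima: East → -4, West → -4; minimax = -4.
-5 ≠ -4, so there is no saddle point; optimal play is mixed.
Let the inspector play Gate-1 with probability p. Expected payoff against East: (-5)p + (-4)(1−p) = −p − 4; against West: (-4)p + (-5)(1−p) = p − 5.
Setting these equal: −p − 4 = p − 5 ⇒ −2p = -1 ⇒ p = 1/2, and the value is (-1)·(1/2) − 4 = -9/2.
For the smuggler: with q = P(East), equating Gate-1's and Gate-2's payoffs gives −q − 4 = q − 5 ⇒ q = 1/2.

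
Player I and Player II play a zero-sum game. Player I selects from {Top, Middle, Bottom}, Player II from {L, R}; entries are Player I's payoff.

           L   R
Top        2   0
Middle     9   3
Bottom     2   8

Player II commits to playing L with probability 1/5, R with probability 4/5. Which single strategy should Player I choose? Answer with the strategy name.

Bottom

Expected payoff of Top: (1/5)·2 + (4/5)·0 = 2/5.
Expected payoff of Middle: (1/5)·9 + (4/5)·3 = 21/5.
Expected payoff of Bottom: (1/5)·2 + (4/5)·8 = 34/5.
The largest is 34/5, so Player I's best response is Bottom.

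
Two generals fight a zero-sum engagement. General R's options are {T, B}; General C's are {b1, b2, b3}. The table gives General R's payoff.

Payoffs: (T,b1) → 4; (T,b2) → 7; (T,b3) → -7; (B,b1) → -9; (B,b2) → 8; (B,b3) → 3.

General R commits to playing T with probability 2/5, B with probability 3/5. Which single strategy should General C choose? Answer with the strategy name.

If General C plays b1, General R's expected payoff is (2/5)·4 + (3/5)·(-9) = -19/5.
If General C plays b2, General R's expected payoff is (2/5)·7 + (3/5)·8 = 38/5.
If General C plays b3, General R's expected payoff is (2/5)·(-7) + (3/5)·3 = -1.
General C minimizes General R's payoff; the smallest is -19/5, so the best response is b1.

b1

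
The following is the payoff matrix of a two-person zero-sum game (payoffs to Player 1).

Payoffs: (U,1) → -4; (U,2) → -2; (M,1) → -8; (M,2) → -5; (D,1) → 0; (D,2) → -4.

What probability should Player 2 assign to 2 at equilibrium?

2/3

Row minima: U → -4, M → -8, D → -4; maximin = -4.
Column maxima: 1 → 0, 2 → -2; minimax = -2.
-4 ≠ -2, so there is no saddle point; optimal play is mixed.
M is strictly dominated by U, so Player 1 never plays it.
On the remaining 2×2 (U, D vs 1, 2):
Let Player 1 play U with probability p. Expected payoff against 1: (-4)p + 0(1−p) = −4p; against 2: (-2)p + (-4)(1−p) = 2p − 4.
Setting these equal: −4p = 2p − 4 ⇒ −6p = -4 ⇒ p = 2/3, and the value is (-4)·(2/3) = -8/3.
For Player 2: with q = P(1), equating U's and D's payoffs gives −2q − 2 = 4q − 4 ⇒ q = 1/3.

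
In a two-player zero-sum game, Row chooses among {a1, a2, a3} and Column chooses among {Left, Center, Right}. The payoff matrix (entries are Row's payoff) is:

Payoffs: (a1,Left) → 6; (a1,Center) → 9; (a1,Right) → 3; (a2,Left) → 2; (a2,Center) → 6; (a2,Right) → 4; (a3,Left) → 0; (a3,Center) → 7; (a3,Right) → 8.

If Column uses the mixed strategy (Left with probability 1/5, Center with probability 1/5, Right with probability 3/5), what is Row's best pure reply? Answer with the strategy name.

a3

Expected payoff of a1: (1/5)·6 + (1/5)·9 + (3/5)·3 = 24/5.
Expected payoff of a2: (1/5)·2 + (1/5)·6 + (3/5)·4 = 4.
Expected payoff of a3: (1/5)·0 + (1/5)·7 + (3/5)·8 = 31/5.
The largest is 31/5, so Row's best response is a3.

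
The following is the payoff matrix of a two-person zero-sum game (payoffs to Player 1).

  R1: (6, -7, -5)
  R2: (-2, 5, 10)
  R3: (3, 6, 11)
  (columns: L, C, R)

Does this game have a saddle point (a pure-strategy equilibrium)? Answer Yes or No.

Row minima: R1 → -7, R2 → -2, R3 → 3; maximin = 3.
Column maxima: L → 6, C → 6, R → 11; minimax = 6.
3 ≠ 6, so no pure-strategy equilibrium exists.

No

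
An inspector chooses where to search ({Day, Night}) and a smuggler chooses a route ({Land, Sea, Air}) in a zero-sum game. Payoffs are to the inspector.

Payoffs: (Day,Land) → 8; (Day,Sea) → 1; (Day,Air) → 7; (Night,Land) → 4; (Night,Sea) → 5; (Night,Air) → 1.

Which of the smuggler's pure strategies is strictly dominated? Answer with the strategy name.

Air holds the inspector's payoff strictly below Land in every row: 7 < 8, 1 < 4.
So Land is strictly dominated for the smuggler.

Land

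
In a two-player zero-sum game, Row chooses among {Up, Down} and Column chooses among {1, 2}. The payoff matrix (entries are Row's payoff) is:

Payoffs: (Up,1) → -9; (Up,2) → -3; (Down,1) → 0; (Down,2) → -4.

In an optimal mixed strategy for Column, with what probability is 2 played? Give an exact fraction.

Row minima: Up → -9, Down → -4; maximin = -4.
Column maxima: 1 → 0, 2 → -3; minimax = -3.
-4 ≠ -3, so there is no saddle point; optimal play is mixed.
Let Row play Up with probability p. Expected payoff against 1: (-9)p + 0(1−p) = −9p; against 2: (-3)p + (-4)(1−p) = p − 4.
Setting these equal: −9p = p − 4 ⇒ −10p = -4 ⇒ p = 2/5, and the value is (-9)·(2/5) = -18/5.
For Column: with q = P(1), equating Up's and Down's payoffs gives −6q − 3 = 4q − 4 ⇒ q = 1/10.

9/10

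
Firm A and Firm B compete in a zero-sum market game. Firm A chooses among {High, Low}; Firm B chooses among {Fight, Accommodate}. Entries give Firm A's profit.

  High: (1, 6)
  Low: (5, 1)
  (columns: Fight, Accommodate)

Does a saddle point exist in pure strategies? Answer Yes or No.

No

Row minima: High → 1, Low → 1; maximin = 1.
Column maxima: Fight → 5, Accommodate → 6; minimax = 5.
1 ≠ 5, so no pure-strategy equilibrium exists.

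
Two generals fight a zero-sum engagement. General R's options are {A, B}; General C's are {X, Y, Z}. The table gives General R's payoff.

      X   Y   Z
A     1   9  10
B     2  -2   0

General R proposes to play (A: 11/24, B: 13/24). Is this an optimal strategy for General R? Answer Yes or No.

No

Against X this mix gives (11/24)·1 + (13/24)·2 = 37/24.
Against Y this mix gives (11/24)·9 + (13/24)·(-2) = 73/24.
Against Z this mix gives (11/24)·10 + (13/24)·0 = 55/12.
General C will play X, holding General R to 37/24. Shifting weight toward the row that does better against X would raise this floor (the equalizing mix achieves 5/3 against both X and Y), so the proposed strategy is not optimal.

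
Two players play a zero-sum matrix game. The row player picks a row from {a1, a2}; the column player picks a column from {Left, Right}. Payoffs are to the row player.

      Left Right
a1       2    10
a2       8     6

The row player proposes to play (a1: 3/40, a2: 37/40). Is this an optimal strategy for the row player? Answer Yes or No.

Against Left this mix gives (3/40)·2 + (37/40)·8 = 151/20.
Against Right this mix gives (3/40)·10 + (37/40)·6 = 63/10.
The column player will play Right, holding the row player to 63/10. Shifting weight toward the row that does better against Right would raise this floor (the equalizing mix achieves 34/5 against both Right and Left), so the proposed strategy is not optimal.

No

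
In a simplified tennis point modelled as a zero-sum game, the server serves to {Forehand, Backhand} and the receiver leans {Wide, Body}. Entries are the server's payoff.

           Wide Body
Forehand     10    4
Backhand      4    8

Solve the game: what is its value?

Row minima: Forehand → 4, Backhand → 4; maximin = 4.
Column maxima: Wide → 10, Body → 8; minimax = 8.
4 ≠ 8, so there is no saddle point; optimal play is mixed.
Let the server play Forehand with probability p. Expected payoff against Wide: 10p + 4(1−p) = 6p + 4; against Body: 4p + 8(1−p) = −4p + 8.
Setting these equal: 6p + 4 = −4p + 8 ⇒ 10p = 4 ⇒ p = 2/5, and the value is (6)·(2/5) + 4 = 32/5.
For the receiver: with q = P(Wide), equating Forehand's and Backhand's payoffs gives 6q + 4 = −4q + 8 ⇒ q = 2/5.

32/5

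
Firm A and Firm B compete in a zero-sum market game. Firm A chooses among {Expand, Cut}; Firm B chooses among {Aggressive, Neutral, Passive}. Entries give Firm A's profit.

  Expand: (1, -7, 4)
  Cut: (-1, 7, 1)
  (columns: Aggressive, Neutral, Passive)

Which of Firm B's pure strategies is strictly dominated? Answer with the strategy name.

Passive

Aggressive holds Firm A's payoff strictly below Passive in every row: 1 < 4, -1 < 1.
So Passive is strictly dominated for Firm B.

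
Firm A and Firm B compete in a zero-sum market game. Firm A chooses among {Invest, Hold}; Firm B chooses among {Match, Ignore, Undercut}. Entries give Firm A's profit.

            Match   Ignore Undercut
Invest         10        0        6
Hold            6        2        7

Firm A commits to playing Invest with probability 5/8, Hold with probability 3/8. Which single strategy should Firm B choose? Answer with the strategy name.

If Firm B plays Match, Firm A's expected payoff is (5/8)·10 + (3/8)·6 = 17/2.
If Firm B plays Ignore, Firm A's expected payoff is (5/8)·0 + (3/8)·2 = 3/4.
If Firm B plays Undercut, Firm A's expected payoff is (5/8)·6 + (3/8)·7 = 51/8.
Firm B minimizes Firm A's payoff; the smallest is 3/4, so the best response is Ignore.

Ignore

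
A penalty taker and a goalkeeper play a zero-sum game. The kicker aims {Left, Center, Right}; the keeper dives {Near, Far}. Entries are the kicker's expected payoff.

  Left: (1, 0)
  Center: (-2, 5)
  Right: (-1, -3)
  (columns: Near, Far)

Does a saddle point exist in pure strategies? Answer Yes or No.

Row minima: Left → 0, Center → -2, Right → -3; maximin = 0.
Column maxima: Near → 1, Far → 5; minimax = 1.
0 ≠ 1, so no pure-strategy equilibrium exists.

No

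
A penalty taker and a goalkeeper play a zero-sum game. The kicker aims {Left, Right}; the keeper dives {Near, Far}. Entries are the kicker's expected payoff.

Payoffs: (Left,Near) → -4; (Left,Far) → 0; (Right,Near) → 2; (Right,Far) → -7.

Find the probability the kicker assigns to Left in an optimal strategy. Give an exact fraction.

Row minima: Left → -4, Right → -7; maximin = -4.
Column maxima: Near → 2, Far → 0; minimax = 0.
-4 ≠ 0, so there is no saddle point; optimal play is mixed.
Let the kicker play Left with probability p. Expected payoff against Near: (-4)p + 2(1−p) = −6p + 2; against Far: 0p + (-7)(1−p) = 7p − 7.
Setting these equal: −6p + 2 = 7p − 7 ⇒ −13p = -9 ⇒ p = 9/13, and the value is (-6)·(9/13) + 2 = -28/13.
For the keeper: with q = P(Near), equating Left's and Right's payoffs gives −4q = 9q − 7 ⇒ q = 7/13.

9/13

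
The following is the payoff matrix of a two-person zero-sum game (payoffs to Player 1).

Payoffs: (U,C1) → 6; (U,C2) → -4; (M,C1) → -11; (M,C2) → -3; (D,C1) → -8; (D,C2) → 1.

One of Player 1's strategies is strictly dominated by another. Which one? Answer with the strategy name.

D gives a strictly higher payoff than M against every column: -8 > -11, 1 > -3.
So M is strictly dominated and Player 1 never plays it.

M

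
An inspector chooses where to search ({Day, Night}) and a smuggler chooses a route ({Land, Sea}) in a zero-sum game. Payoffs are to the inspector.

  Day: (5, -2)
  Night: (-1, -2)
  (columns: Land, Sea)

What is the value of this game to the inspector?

-2

Row minima: Day → -2, Night → -2; maximin = -2.
Column maxima: Land → 5, Sea → -2; minimax = -2.
Since maximin = minimax = -2, there is a saddle point and the value is -2.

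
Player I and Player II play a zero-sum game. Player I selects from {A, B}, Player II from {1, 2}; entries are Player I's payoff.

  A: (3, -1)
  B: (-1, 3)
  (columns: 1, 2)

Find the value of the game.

1

Row minima: A → -1, B → -1; maximin = -1.
Column maxima: 1 → 3, 2 → 3; minimax = 3.
-1 ≠ 3, so there is no saddle point; optimal play is mixed.
Let Player I play A with probability p. Expected payoff against 1: 3p + (-1)(1−p) = 4p − 1; against 2: (-1)p + 3(1−p) = −4p + 3.
Setting these equal: 4p − 1 = −4p + 3 ⇒ 8p = 4 ⇒ p = 1/2, and the value is (4)·(1/2) − 1 = 1.
For Player II: with q = P(1), equating A's and B's payoffs gives 4q − 1 = −4q + 3 ⇒ q = 1/2.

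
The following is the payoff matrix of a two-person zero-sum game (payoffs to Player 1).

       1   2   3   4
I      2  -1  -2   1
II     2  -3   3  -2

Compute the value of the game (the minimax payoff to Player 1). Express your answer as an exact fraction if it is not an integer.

Row minima: I → -2, II → -3; maximin = -2.
Column maxima: 1 → 2, 2 → -1, 3 → 3, 4 → 1; minimax = -1.
-2 ≠ -1, so there is no saddle point; optimal play is mixed.
1 is strictly dominated by 2 (it gives Player 1 strictly more in every row), so Player 2 never plays it.
4 is strictly dominated by 2 (it gives Player 1 strictly more in every row), so Player 2 never plays it.
On the remaining 2×2 (I, II vs 2, 3):
Let Player 1 play I with probability p. Expected payoff against 2: (-1)p + (-3)(1−p) = 2p − 3; against 3: (-2)p + 3(1−p) = −5p + 3.
Setting these equal: 2p − 3 = −5p + 3 ⇒ 7p = 6 ⇒ p = 6/7, and the value is (2)·(6/7) − 3 = -9/7.
For Player 2: with q = P(2), equating I's and II's payoffs gives q − 2 = −6q + 3 ⇒ q = 5/7.

-9/7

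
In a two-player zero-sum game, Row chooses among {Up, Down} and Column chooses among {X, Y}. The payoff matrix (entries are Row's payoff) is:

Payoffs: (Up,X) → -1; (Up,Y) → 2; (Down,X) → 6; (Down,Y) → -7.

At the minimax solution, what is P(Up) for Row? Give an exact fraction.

13/16

Row minima: Up → -1, Down → -7; maximin = -1.
Column maxima: X → 6, Y → 2; minimax = 2.
-1 ≠ 2, so there is no saddle point; optimal play is mixed.
Let Row play Up with probability p. Expected payoff against X: (-1)p + 6(1−p) = −7p + 6; against Y: 2p + (-7)(1−p) = 9p − 7.
Setting these equal: −7p + 6 = 9p − 7 ⇒ −16p = -13 ⇒ p = 13/16, and the value is (-7)·(13/16) + 6 = 5/16.
For Column: with q = P(X), equating Up's and Down's payoffs gives −3q + 2 = 13q − 7 ⇒ q = 9/16.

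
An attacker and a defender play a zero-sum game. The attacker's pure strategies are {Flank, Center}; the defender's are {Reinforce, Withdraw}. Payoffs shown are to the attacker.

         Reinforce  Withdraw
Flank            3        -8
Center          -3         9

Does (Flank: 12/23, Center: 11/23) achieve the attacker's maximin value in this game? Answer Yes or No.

Yes

Against Reinforce this mix gives (12/23)·3 + (11/23)·(-3) = 3/23.
Against Withdraw this mix gives (12/23)·(-8) + (11/23)·9 = 3/23.
All of the defender's active replies (Reinforce, Withdraw) yield 3/23, and no column does worse for the attacker. The mix makes the defender indifferent and guarantees 3/23, so it is optimal.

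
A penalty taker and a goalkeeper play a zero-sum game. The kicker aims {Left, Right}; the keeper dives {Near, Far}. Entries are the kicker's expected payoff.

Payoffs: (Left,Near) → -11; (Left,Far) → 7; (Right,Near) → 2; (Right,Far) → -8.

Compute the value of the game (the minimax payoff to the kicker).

Row minima: Left → -11, Right → -8; maximin = -8.
Column maxima: Near → 2, Far → 7; minimax = 2.
-8 ≠ 2, so there is no saddle point; optimal play is mixed.
Let the kicker play Left with probability p. Expected payoff against Near: (-11)p + 2(1−p) = −13p + 2; against Far: 7p + (-8)(1−p) = 15p − 8.
Setting these equal: −13p + 2 = 15p − 8 ⇒ −28p = -10 ⇒ p = 5/14, and the value is (-13)·(5/14) + 2 = -37/14.
For the keeper: with q = P(Near), equating Left's and Right's payoffs gives −18q + 7 = 10q − 8 ⇒ q = 15/28.

-37/14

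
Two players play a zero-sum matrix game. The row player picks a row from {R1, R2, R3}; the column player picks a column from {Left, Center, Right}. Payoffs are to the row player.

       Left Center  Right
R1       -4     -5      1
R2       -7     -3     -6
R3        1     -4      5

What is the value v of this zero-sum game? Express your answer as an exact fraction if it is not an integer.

Row minima: R1 → -5, R2 → -7, R3 → -4; maximin = -4.
Column maxima: Left → 1, Center → -3, Right → 5; minimax = -3.
-4 ≠ -3, so there is no saddle point; optimal play is mixed.
R1 is strictly dominated by R3, so the row player never plays it.
Right is strictly dominated by Left (it gives the row player strictly more in every row), so the column player never plays it.
On the remaining 2×2 (R2, R3 vs Left, Center):
Let the row player play R2 with probability p. Expected payoff against Left: (-7)p + 1(1−p) = −8p + 1; against Center: (-3)p + (-4)(1−p) = p − 4.
Setting these equal: −8p + 1 = p − 4 ⇒ −9p = -5 ⇒ p = 5/9, and the value is (-8)·(5/9) + 1 = -31/9.
For the column player: with q = P(Left), equating R2's and R3's payoffs gives −4q − 3 = 5q − 4 ⇒ q = 1/9.

-31/9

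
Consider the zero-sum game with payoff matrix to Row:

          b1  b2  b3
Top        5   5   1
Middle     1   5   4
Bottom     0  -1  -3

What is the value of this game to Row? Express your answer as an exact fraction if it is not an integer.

Row minima: Top → 1, Middle → 1, Bottom → -3; maximin = 1.
Column maxima: b1 → 5, b2 → 5, b3 → 4; minimax = 4.
1 ≠ 4, so there is no saddle point; optimal play is mixed.
Bottom is strictly dominated by Top, so Row never plays it.
b2 is strictly dominated by b3 (it gives Row strictly more in every row), so Column never plays it.
On the remaining 2×2 (Top, Middle vs b1, b3):
Let Row play Top with probability p. Expected payoff against b1: 5p + 1(1−p) = 4p + 1; against b3: 1p + 4(1−p) = −3p + 4.
Setting these equal: 4p + 1 = −3p + 4 ⇒ 7p = 3 ⇒ p = 3/7, and the value is (4)·(3/7) + 1 = 19/7.
For Column: with q = P(b1), equating Top's and Middle's payoffs gives 4q + 1 = −3q + 4 ⇒ q = 3/7.

19/7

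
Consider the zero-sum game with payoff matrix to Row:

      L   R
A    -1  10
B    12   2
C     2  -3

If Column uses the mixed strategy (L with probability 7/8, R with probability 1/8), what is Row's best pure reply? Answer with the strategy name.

B

Expected payoff of A: (7/8)·(-1) + (1/8)·10 = 3/8.
Expected payoff of B: (7/8)·12 + (1/8)·2 = 43/4.
Expected payoff of C: (7/8)·2 + (1/8)·(-3) = 11/8.
The largest is 43/4, so Row's best response is B.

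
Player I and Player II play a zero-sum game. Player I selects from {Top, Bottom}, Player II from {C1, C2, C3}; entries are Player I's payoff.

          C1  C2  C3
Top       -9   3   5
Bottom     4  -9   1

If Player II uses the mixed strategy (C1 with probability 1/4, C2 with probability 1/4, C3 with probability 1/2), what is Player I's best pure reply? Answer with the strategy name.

Top

Expected payoff of Top: (1/4)·(-9) + (1/4)·3 + (1/2)·5 = 1.
Expected payoff of Bottom: (1/4)·4 + (1/4)·(-9) + (1/2)·1 = -3/4.
The largest is 1, so Player I's best response is Top.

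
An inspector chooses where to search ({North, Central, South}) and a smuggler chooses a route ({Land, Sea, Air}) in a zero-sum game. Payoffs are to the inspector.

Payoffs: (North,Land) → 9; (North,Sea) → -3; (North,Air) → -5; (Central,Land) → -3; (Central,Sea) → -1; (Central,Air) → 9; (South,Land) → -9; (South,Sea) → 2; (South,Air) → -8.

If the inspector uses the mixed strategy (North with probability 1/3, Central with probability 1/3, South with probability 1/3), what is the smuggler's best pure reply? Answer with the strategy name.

Air

If the smuggler plays Land, the inspector's expected payoff is (1/3)·9 + (1/3)·(-3) + (1/3)·(-9) = -1.
If the smuggler plays Sea, the inspector's expected payoff is (1/3)·(-3) + (1/3)·(-1) + (1/3)·2 = -2/3.
If the smuggler plays Air, the inspector's expected payoff is (1/3)·(-5) + (1/3)·9 + (1/3)·(-8) = -4/3.
The smuggler minimizes the inspector's payoff; the smallest is -4/3, so the best response is Air.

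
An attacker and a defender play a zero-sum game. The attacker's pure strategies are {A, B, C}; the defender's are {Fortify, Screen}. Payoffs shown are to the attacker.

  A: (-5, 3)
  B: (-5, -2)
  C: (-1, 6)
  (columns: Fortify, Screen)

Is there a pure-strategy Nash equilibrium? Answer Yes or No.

Yes

Row minima: A → -5, B → -5, C → -1; maximin = -1.
Column maxima: Fortify → -1, Screen → 6; minimax = -1.
maximin = minimax = -1, so a saddle point exists.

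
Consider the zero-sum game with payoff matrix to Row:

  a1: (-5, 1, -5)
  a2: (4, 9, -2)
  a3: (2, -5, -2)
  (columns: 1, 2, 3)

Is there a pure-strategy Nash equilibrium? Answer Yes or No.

Yes

Row minima: a1 → -5, a2 → -2, a3 → -5; maximin = -2.
Column maxima: 1 → 4, 2 → 9, 3 → -2; minimax = -2.
maximin = minimax = -2, so a saddle point exists.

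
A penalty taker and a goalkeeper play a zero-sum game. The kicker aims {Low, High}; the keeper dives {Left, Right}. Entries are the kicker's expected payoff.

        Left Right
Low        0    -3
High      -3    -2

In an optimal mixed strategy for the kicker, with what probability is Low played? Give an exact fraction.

1/4

Row minima: Low → -3, High → -3; maximin = -3.
Column maxima: Left → 0, Right → -2; minimax = -2.
-3 ≠ -2, so there is no saddle point; optimal play is mixed.
Let the kicker play Low with probability p. Expected payoff against Left: 0p + (-3)(1−p) = 3p − 3; against Right: (-3)p + (-2)(1−p) = −p − 2.
Setting these equal: 3p − 3 = −p − 2 ⇒ 4p = 1 ⇒ p = 1/4, and the value is (3)·(1/4) − 3 = -9/4.
For the keeper: with q = P(Left), equating Low's and High's payoffs gives 3q − 3 = −q − 2 ⇒ q = 1/4.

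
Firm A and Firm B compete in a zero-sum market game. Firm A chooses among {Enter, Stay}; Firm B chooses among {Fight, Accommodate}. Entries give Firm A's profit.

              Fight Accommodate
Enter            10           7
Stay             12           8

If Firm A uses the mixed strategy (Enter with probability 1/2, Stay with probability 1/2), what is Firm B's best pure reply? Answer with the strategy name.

If Firm B plays Fight, Firm A's expected payoff is (1/2)·10 + (1/2)·12 = 11.
If Firm B plays Accommodate, Firm A's expected payoff is (1/2)·7 + (1/2)·8 = 15/2.
Firm B minimizes Firm A's payoff; the smallest is 15/2, so the best response is Accommodate.

Accommodate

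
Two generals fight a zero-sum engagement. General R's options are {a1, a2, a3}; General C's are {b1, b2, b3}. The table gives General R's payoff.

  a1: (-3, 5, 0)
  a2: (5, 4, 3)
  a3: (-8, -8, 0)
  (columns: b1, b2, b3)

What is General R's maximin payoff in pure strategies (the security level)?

3

Row minima: a1 → -3, a2 → 3, a3 → -8.
The best of these is 3.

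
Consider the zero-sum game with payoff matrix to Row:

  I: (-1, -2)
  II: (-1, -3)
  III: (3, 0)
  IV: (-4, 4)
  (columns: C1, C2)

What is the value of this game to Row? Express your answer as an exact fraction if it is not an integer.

12/11

Row minima: I → -2, II → -3, III → 0, IV → -4; maximin = 0.
Column maxima: C1 → 3, C2 → 4; minimax = 3.
0 ≠ 3, so there is no saddle point; optimal play is mixed.
I is strictly dominated by III, so Row never plays it.
II is strictly dominated by III, so Row never plays it.
On the remaining 2×2 (III, IV vs C1, C2):
Let Row play III with probability p. Expected payoff against C1: 3p + (-4)(1−p) = 7p − 4; against C2: 0p + 4(1−p) = −4p + 4.
Setting these equal: 7p − 4 = −4p + 4 ⇒ 11p = 8 ⇒ p = 8/11, and the value is (7)·(8/11) − 4 = 12/11.
For Column: with q = P(C1), equating III's and IV's payoffs gives 3q = −8q + 4 ⇒ q = 4/11.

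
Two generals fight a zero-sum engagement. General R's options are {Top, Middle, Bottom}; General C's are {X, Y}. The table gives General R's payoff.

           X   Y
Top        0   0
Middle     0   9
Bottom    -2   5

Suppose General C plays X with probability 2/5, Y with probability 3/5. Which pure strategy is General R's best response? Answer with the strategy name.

Middle

Expected payoff of Top: (2/5)·0 + (3/5)·0 = 0.
Expected payoff of Middle: (2/5)·0 + (3/5)·9 = 27/5.
Expected payoff of Bottom: (2/5)·(-2) + (3/5)·5 = 11/5.
The largest is 27/5, so General R's best response is Middle.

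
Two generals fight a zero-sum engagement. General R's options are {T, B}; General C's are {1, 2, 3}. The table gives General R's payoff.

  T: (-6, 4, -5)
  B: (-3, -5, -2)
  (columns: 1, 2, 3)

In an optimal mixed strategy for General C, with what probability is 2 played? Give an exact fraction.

1/4

Row minima: T → -6, B → -5; maximin = -5.
Column maxima: 1 → -3, 2 → 4, 3 → -2; minimax = -3.
-5 ≠ -3, so there is no saddle point; optimal play is mixed.
3 is strictly dominated by 1 (it gives General R strictly more in every row), so General C never plays it.
On the remaining 2×2 (T, B vs 1, 2):
Let General R play T with probability p. Expected payoff against 1: (-6)p + (-3)(1−p) = −3p − 3; against 2: 4p + (-5)(1−p) = 9p − 5.
Setting these equal: −3p − 3 = 9p − 5 ⇒ −12p = -2 ⇒ p = 1/6, and the value is (-3)·(1/6) − 3 = -7/2.
For General C: with q = P(1), equating T's and B's payoffs gives −10q + 4 = 2q − 5 ⇒ q = 3/4.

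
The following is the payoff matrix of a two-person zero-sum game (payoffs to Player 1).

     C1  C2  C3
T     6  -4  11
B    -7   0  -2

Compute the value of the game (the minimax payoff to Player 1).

-28/17

Row minima: T → -4, B → -7; maximin = -4.
Column maxima: C1 → 6, C2 → 0, C3 → 11; minimax = 0.
-4 ≠ 0, so there is no saddle point; optimal play is mixed.
C3 is strictly dominated by C1 (it gives Player 1 strictly more in every row), so Player 2 never plays it.
On the remaining 2×2 (T, B vs C1, C2):
Let Player 1 play T with probability p. Expected payoff against C1: 6p + (-7)(1−p) = 13p − 7; against C2: (-4)p + 0(1−p) = −4p.
Setting these equal: 13p − 7 = −4p ⇒ 17p = 7 ⇒ p = 7/17, and the value is (13)·(7/17) − 7 = -28/17.
For Player 2: with q = P(C1), equating T's and B's payoffs gives 10q − 4 = −7q ⇒ q = 4/17.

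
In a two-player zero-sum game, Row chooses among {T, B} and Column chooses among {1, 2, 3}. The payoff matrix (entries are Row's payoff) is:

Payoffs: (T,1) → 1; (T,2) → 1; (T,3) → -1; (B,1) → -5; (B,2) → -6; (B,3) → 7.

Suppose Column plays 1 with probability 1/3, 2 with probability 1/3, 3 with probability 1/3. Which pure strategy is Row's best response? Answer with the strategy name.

T

Expected payoff of T: (1/3)·1 + (1/3)·1 + (1/3)·(-1) = 1/3.
Expected payoff of B: (1/3)·(-5) + (1/3)·(-6) + (1/3)·7 = -4/3.
The largest is 1/3, so Row's best response is T.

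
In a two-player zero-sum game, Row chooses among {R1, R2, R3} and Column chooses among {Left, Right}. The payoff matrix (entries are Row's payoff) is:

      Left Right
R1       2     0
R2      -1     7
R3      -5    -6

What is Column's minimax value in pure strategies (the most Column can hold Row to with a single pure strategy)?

2

Column maxima: Left → 2, Right → 7.
The smallest of these is 2.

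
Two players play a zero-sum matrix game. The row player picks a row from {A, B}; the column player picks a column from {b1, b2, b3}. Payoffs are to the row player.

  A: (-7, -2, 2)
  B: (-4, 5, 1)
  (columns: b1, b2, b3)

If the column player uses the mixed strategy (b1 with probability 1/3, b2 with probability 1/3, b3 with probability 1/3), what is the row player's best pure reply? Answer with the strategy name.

B

Expected payoff of A: (1/3)·(-7) + (1/3)·(-2) + (1/3)·2 = -7/3.
Expected payoff of B: (1/3)·(-4) + (1/3)·5 + (1/3)·1 = 2/3.
The largest is 2/3, so the row player's best response is B.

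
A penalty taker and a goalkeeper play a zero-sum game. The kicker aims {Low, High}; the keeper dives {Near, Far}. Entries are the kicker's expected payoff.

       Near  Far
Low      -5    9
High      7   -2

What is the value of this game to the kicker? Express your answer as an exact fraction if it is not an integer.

53/23

Row minima: Low → -5, High → -2; maximin = -2.
Column maxima: Near → 7, Far → 9; minimax = 7.
-2 ≠ 7, so there is no saddle point; optimal play is mixed.
Let the kicker play Low with probability p. Expected payoff against Near: (-5)p + 7(1−p) = −12p + 7; against Far: 9p + (-2)(1−p) = 11p − 2.
Setting these equal: −12p + 7 = 11p − 2 ⇒ −23p = -9 ⇒ p = 9/23, and the value is (-12)·(9/23) + 7 = 53/23.
For the keeper: with q = P(Near), equating Low's and High's payoffs gives −14q + 9 = 9q − 2 ⇒ q = 11/23.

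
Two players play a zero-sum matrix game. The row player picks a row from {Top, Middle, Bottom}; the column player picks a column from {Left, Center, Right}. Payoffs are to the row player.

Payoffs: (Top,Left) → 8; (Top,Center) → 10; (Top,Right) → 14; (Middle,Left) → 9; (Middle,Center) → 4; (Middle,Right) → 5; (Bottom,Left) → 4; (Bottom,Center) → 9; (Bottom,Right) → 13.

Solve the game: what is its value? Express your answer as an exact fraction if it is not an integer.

Row minima: Top → 8, Middle → 4, Bottom → 4; maximin = 8.
Column maxima: Left → 9, Center → 10, Right → 14; minimax = 9.
8 ≠ 9, so there is no saddle point; optimal play is mixed.
Bottom is strictly dominated by Top, so the row player never plays it.
Right is strictly dominated by Center (it gives the row player strictly more in every row), so the column player never plays it.
On the remaining 2×2 (Top, Middle vs Left, Center):
Let the row player play Top with probability p. Expected payoff against Left: 8p + 9(1−p) = −p + 9; against Center: 10p + 4(1−p) = 6p + 4.
Setting these equal: −p + 9 = 6p + 4 ⇒ −7p = -5 ⇒ p = 5/7, and the value is (-1)·(5/7) + 9 = 58/7.
For the column player: with q = P(Left), equating Top's and Middle's payoffs gives −2q + 10 = 5q + 4 ⇒ q = 6/7.

58/7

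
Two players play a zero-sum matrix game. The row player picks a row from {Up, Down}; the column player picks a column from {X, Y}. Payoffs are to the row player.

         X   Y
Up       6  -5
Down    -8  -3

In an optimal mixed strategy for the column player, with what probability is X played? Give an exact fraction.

1/8

Row minima: Up → -5, Down → -8; maximin = -5.
Column maxima: X → 6, Y → -3; minimax = -3.
-5 ≠ -3, so there is no saddle point; optimal play is mixed.
Let the row player play Up with probability p. Expected payoff against X: 6p + (-8)(1−p) = 14p − 8; against Y: (-5)p + (-3)(1−p) = −2p − 3.
Setting these equal: 14p − 8 = −2p − 3 ⇒ 16p = 5 ⇒ p = 5/16, and the value is (14)·(5/16) − 8 = -29/8.
For the column player: with q = P(X), equating Up's and Down's payoffs gives 11q − 5 = −5q − 3 ⇒ q = 1/8.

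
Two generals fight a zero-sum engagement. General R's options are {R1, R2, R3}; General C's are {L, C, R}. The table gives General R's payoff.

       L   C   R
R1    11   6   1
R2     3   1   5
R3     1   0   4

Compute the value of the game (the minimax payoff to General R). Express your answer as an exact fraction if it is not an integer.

Row minima: R1 → 1, R2 → 1, R3 → 0; maximin = 1.
Column maxima: L → 11, C → 6, R → 5; minimax = 5.
1 ≠ 5, so there is no saddle point; optimal play is mixed.
R3 is strictly dominated by R2, so General R never plays it.
L is strictly dominated by C (it gives General R strictly more in every row), so General C never plays it.
On the remaining 2×2 (R1, R2 vs C, R):
Let General R play R1 with probability p. Expected payoff against C: 6p + 1(1−p) = 5p + 1; against R: 1p + 5(1−p) = −4p + 5.
Setting these equal: 5p + 1 = −4p + 5 ⇒ 9p = 4 ⇒ p = 4/9, and the value is (5)·(4/9) + 1 = 29/9.
For General C: with q = P(C), equating R1's and R2's payoffs gives 5q + 1 = −4q + 5 ⇒ q = 4/9.

29/9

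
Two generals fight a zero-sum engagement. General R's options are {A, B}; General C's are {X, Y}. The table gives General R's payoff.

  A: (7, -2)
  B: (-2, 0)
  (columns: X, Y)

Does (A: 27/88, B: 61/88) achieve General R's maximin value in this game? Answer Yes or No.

No

Against X this mix gives (27/88)·7 + (61/88)·(-2) = 67/88.
Against Y this mix gives (27/88)·(-2) + (61/88)·0 = -27/44.
General C will play Y, holding General R to -27/44. Shifting weight toward the row that does better against Y would raise this floor (the equalizing mix achieves -4/11 against both Y and X), so the proposed strategy is not optimal.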